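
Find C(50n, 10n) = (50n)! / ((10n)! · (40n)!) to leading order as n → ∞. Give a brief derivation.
C(50n, 10n) ~ (3125/256)^(10n) · sqrt(5/(8π·10n))

Write N = 10n. Apply Stirling to each factorial:
  (5N)! ~ sqrt(2π·5N) · (5N/e)^(5N),
  N! ~ sqrt(2π N) · (N/e)^N,
  (4N)! ~ sqrt(2π·4N) · (4N/e)^(4N).
The exponential factors combine to (5N)^(5N) / (N^N · (4N)^(4N)) = 5^(5N)/4^(4N) = (5^5/4^4)^N = (3125/256)^N.
The square-root prefactors combine to sqrt(2π·5N) / (sqrt(2π N)·sqrt(2π·4N)) = sqrt(5 / (2π·4·N)) = sqrt(5/(8π·10n)).
Substituting N = 10n: C(50n, 10n) ~ (3125/256)^(10n) · sqrt(5/(8π·10n)).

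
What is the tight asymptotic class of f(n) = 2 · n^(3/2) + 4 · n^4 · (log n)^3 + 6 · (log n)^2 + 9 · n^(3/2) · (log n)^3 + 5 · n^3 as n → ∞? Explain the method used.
f(n) ∈ Θ(n^4 · (log n)^3)

Compare the terms by growth order. For large n, n^a · (log n)^b dominates n^a' · (log n)^b' iff a > a', or (a = a' and b > b'). Ranking the 5 terms shows the dominant one is 4 · n^4 · (log n)^3. Hence f(n) ∈ Θ(n^4 · (log n)^3).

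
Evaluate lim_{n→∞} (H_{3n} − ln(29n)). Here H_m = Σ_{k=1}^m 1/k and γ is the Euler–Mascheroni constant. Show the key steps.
lim = ln(3/29) + γ

By Euler-Maclaurin, H_m = ln m + γ + O(1/m). So
  H_{3n} − ln(29n) = ln(3n) + γ − ln(29n) + O(1/n)
                       = ln(3/29) + γ + O(1/n).
Hence the limit is ln(3/29) + γ.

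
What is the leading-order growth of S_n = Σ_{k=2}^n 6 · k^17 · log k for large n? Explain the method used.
S_n ~ n^18 log n / 3 − n^18 / 54

By integral comparison, S_n = ∫_1^n 6 · x^17 · log x dx + O(n^17 · log n). For the integral, ∫ x^17 log x dx = n^18 log n / 18 − n^18/324 (integration by parts). Hence S_n ~ n^18 log n / 3 − n^18 / 54.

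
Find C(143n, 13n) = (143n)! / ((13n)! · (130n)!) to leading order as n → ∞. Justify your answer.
C(143n, 13n) ~ (285311670611/10000000000)^(13n) · sqrt(11/(20π·13n))

Write N = 13n. Apply Stirling to each factorial:
  (11N)! ~ sqrt(2π·11N) · (11N/e)^(11N),
  N! ~ sqrt(2π N) · (N/e)^N,
  (10N)! ~ sqrt(2π·10N) · (10N/e)^(10N).
The exponential factors combine to (11N)^(11N) / (N^N · (10N)^(10N)) = 11^(11N)/10^(10N) = (11^11/10^10)^N = (285311670611/10000000000)^N.
The square-root prefactors combine to sqrt(2π·11N) / (sqrt(2π N)·sqrt(2π·10N)) = sqrt(11 / (2π·10·N)) = sqrt(11/(20π·13n)).
Substituting N = 13n: C(143n, 13n) ~ (285311670611/10000000000)^(13n) · sqrt(11/(20π·13n)).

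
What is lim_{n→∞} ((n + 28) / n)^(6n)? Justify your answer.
lim = e^168

Rewrite as (1 + 28/n)^(6n). By the standard limit (1 + x/n)^n → e^x, we have (1 + 28/n)^n → e^28, and raising to the 6th power gives e^168.
More precisely, ln[(1 + 28/n)^(6n)] = 6n · ln(1 + 28/n) = 6n · (28/n + O(1/n^2)) = 168 + O(1/n) → 168.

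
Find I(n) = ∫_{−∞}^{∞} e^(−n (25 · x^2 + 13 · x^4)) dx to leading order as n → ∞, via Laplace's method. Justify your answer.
I(n) ~ sqrt(π/(25n))

φ(x) = 25 · x^2 + 13 · x^4 has its unique global minimum at x* = 0 (since φ'(x) = 50x + 52x^3 = 0 only at x = 0 for real x with both coefficients positive, and φ → ∞ as |x| → ∞). At x* = 0, φ(0) = 0 and φ''(0) = 50. Laplace's method then gives
  I(n) ~ sqrt(2π / (n · φ''(0))) · e^(−n φ(0)) = sqrt(2π / (50n)) = sqrt(π/(25n)).
The 13 · x^4 term contributes only at subleading order (an O(1/n) relative correction).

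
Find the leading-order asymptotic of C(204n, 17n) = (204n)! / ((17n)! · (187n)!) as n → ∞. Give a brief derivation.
C(204n, 17n) ~ (8916100448256/285311670611)^(17n) · sqrt(6/(11π·17n))

Write N = 17n. Apply Stirling to each factorial:
  (12N)! ~ sqrt(2π·12N) · (12N/e)^(12N),
  N! ~ sqrt(2π N) · (N/e)^N,
  (11N)! ~ sqrt(2π·11N) · (11N/e)^(11N).
The exponential factors combine to (12N)^(12N) / (N^N · (11N)^(11N)) = 12^(12N)/11^(11N) = (12^12/11^11)^N = (8916100448256/285311670611)^N.
The square-root prefactors combine to sqrt(2π·12N) / (sqrt(2π N)·sqrt(2π·11N)) = sqrt(12 / (2π·11·N)) = sqrt(6/(11π·17n)).
Substituting N = 17n: C(204n, 17n) ~ (8916100448256/285311670611)^(17n) · sqrt(6/(11π·17n)).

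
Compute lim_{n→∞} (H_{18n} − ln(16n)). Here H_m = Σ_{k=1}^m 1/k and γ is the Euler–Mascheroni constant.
lim = ln(9/8) + γ

By Euler-Maclaurin, H_m = ln m + γ + O(1/m). So
  H_{18n} − ln(16n) = ln(18n) + γ − ln(16n) + O(1/n)
                       = ln(18/16) + γ + O(1/n).
Hence the limit is ln(18/16) + γ (= ln(9/8)).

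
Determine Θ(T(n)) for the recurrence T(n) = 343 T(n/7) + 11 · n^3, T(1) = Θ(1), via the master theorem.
T(n) = Θ(n^3 log n)

log_7 343 = 3, and f(n) = 11 · n^3 = Θ(n^(log_7 343)). This is Case 2 of the master theorem: T(n) = Θ(f(n) · log n) = Θ(n^3 log n).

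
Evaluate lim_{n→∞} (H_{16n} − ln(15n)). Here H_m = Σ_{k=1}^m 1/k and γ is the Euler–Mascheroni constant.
lim = ln(16/15) + γ

By Euler-Maclaurin, H_m = ln m + γ + O(1/m). So
  H_{16n} − ln(15n) = ln(16n) + γ − ln(15n) + O(1/n)
                       = ln(16/15) + γ + O(1/n).
Hence the limit is ln(16/15) + γ.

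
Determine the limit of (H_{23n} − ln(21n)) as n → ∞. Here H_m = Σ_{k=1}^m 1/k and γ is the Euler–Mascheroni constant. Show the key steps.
lim = ln(23/21) + γ

By Euler-Maclaurin, H_m = ln m + γ + O(1/m). So
  H_{23n} − ln(21n) = ln(23n) + γ − ln(21n) + O(1/n)
                       = ln(23/21) + γ + O(1/n).
Hence the limit is ln(23/21) + γ.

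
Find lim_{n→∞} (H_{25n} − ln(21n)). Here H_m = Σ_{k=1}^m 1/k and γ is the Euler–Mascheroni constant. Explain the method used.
lim = ln(25/21) + γ

By Euler-Maclaurin, H_m = ln m + γ + O(1/m). So
  H_{25n} − ln(21n) = ln(25n) + γ − ln(21n) + O(1/n)
                       = ln(25/21) + γ + O(1/n).
Hence the limit is ln(25/21) + γ.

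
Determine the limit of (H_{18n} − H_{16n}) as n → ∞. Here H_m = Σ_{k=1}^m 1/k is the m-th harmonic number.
lim = ln(18/16) = ln(9/8)

Euler-Maclaurin gives H_m = ln m + γ + 1/(2m) + O(1/m^2). The γ and O(1/m) terms cancel in the difference:
  H_{18n} − H_{16n} = ln(18n) − ln(16n) + O(1/n) = ln(18/16) + O(1/n).
Hence the limit is ln(18/16) = ln(9/8).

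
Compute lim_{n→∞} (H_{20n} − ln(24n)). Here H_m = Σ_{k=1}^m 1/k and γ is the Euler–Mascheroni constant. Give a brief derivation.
lim = ln(5/6) + γ

By Euler-Maclaurin, H_m = ln m + γ + O(1/m). So
  H_{20n} − ln(24n) = ln(20n) + γ − ln(24n) + O(1/n)
                       = ln(20/24) + γ + O(1/n).
Hence the limit is ln(20/24) + γ (= ln(5/6)).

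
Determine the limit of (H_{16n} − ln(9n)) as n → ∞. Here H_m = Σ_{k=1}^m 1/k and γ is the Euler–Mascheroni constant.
lim = ln(16/9) + γ

By Euler-Maclaurin, H_m = ln m + γ + O(1/m). So
  H_{16n} − ln(9n) = ln(16n) + γ − ln(9n) + O(1/n)
                       = ln(16/9) + γ + O(1/n).
Hence the limit is ln(16/9) + γ.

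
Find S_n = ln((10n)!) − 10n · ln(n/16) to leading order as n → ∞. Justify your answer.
S_n ~ 10n · (ln 160 − 1) + O(ln n)

Stirling: ln((10n)!) = 10n ln(10n) − 10n + O(ln n).
  S_n = 10n ln(10n) − 10n − 10n ln(n/16) + O(ln n)
      = 10n ln(10n) − 10n ln n + 10n ln 16 − 10n + O(ln n)
      = 10n ln 10 + 10n ln 16 − 10n + O(ln n)
      = 10n (ln 160 − 1) + O(ln n).
Numerically ln(160) − 1 ≈ 4.0752.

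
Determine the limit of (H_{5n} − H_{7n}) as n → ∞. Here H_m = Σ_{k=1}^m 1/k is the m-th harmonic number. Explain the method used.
lim = ln(5/7)

Euler-Maclaurin gives H_m = ln m + γ + 1/(2m) + O(1/m^2). The γ and O(1/m) terms cancel in the difference:
  H_{5n} − H_{7n} = ln(5n) − ln(7n) + O(1/n) = ln(5/7) + O(1/n).
Hence the limit is ln(5/7).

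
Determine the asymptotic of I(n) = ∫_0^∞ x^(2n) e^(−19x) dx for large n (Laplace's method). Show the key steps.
I(n) ~ (sqrt(2π·2n) / 19) · (2n/(19e))^(2n)

Write the integrand as exp(2n ln x − 19x) and set f(x) = 2n ln x − 19x. Then f'(x) = 2n/x − 19 = 0 at x* = 2n/19, and f''(x*) = −2n/x*^2 = −19^2/(2n). Laplace's method (interior maximum) gives
  I(n) ~ e^(f(x*)) · sqrt(2π / |f''(x*)|)
        = exp(2n ln(2n/19) − 2n) · sqrt(2π · 2n / 19^2)
        = (2n/19)^(2n) e^(−2n) · sqrt(2π·2n) / 19
        = (sqrt(2π·2n) / 19) · (2n/(19e))^(2n).
This matches Γ(2n+1)/19^(2n+1) with Stirling applied to Γ.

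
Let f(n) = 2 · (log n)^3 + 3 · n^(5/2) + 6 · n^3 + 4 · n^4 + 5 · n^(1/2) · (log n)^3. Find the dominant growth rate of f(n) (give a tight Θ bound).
f(n) ∈ Θ(n^4)

Compare the terms by growth order. For large n, n^a · (log n)^b dominates n^a' · (log n)^b' iff a > a', or (a = a' and b > b'). Ranking the 5 terms shows the dominant one is 4 · n^4. Hence f(n) ∈ Θ(n^4).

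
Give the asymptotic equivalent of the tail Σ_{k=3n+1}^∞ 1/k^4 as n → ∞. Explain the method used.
Σ_{k>3n} 1/k^4 ~ 1/(3 · (3n)^3)

Compare to the integral: ∫_{3n}^∞ x^(−4) dx = [−x^(−3)/3]_{3n}^∞ = 1/((4−1)·(3n)^3). Euler-Maclaurin then gives
  Σ_{k>3n} 1/k^4 = ∫_{3n}^∞ dx/x^4 − 1/(2·(3n)^4) + O(1/(3n)^5).
(Equivalently this is ζ(4) − Σ_{k≤3n} 1/k^4.)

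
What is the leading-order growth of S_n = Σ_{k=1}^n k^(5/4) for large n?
S_n ~ (4/9) · n^(9/4)

Integral comparison: Σ_{k=1}^n k^(5/4) = ∫_0^n x^(5/4) dx + O(n^(5/4)). The integral is n^(1 + 5/4) / (1 + 5/4) = n^((5+4)/4) / ((5+4)/4) = (4/9) · n^(9/4).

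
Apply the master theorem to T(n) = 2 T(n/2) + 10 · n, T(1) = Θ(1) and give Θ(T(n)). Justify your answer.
T(n) = Θ(n log n)

log_2 2 = 1, and f(n) = 10 · n = Θ(n^(log_2 2)). This is Case 2 of the master theorem: T(n) = Θ(f(n) · log n) = Θ(n log n).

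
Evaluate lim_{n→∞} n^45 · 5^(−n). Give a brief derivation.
lim = 0

Exponentials with base > 1 dominate every fixed polynomial: for any fixed c, n^c / 5^n → 0 as n → ∞ (e.g. by the ratio test, or by writing 5^n = e^(n ln 5) and noting e^(n ln 5) / n^c → ∞). Hence n^45 · 5^(−n) = n^45 / 5^n → 0.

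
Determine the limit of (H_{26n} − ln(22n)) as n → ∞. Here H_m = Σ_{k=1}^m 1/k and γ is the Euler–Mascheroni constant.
lim = ln(13/11) + γ

By Euler-Maclaurin, H_m = ln m + γ + O(1/m). So
  H_{26n} − ln(22n) = ln(26n) + γ − ln(22n) + O(1/n)
                       = ln(26/22) + γ + O(1/n).
Hence the limit is ln(26/22) + γ (= ln(13/11)).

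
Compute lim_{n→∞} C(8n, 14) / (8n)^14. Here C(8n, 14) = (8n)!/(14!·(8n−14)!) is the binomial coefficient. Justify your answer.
lim = 1/14! = 1/87178291200

With N = 8n → ∞: C(N, 14) / N^14 = [N(N−1)…(N−13)] / (14! · N^14) = (1/14!) · 1 · (1 − 1/(8n)) · … · (1 − 13/(8n)). Each factor → 1 as N → ∞, so the limit is 1/14! = 1/87178291200.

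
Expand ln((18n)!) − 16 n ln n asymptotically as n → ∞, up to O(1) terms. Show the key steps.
ln((18n)!) − 16 n ln n = 2 n ln n + 18(ln 18 − 1) n + (1/2) ln(2π·18n) + O(1/n)

Stirling: ln((18n)!) = 18n ln(18n) − 18n + (1/2) ln(2π·18n) + O(1/n).
Expand 18n ln(18n) = 18n (ln n + ln 18) = 18n ln n + 18n ln 18.
Subtract 16n ln n: leading term is (18 − 16) n ln n = 2 n ln n. The next term is 18n ln 18 − 18n = 18(ln 18 − 1) n. Then the (1/2) ln(2π·18n) correction.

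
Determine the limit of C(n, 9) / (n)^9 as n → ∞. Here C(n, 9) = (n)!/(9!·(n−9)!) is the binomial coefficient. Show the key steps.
lim = 1/9! = 1/362880

With N = n → ∞: C(N, 9) / N^9 = [N(N−1)…(N−8)] / (9! · N^9) = (1/9!) · 1 · (1 − 1/n) · … · (1 − 8/n). Each factor → 1 as N → ∞, so the limit is 1/9! = 1/362880.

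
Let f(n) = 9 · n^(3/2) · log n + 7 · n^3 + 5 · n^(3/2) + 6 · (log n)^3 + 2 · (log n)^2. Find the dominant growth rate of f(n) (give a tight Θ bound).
f(n) ∈ Θ(n^3)

Compare the terms by growth order. For large n, n^a · (log n)^b dominates n^a' · (log n)^b' iff a > a', or (a = a' and b > b'). Ranking the 5 terms shows the dominant one is 7 · n^3. Hence f(n) ∈ Θ(n^3).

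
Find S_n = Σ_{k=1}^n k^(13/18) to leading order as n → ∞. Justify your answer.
S_n ~ (18/31) · n^(31/18)

Integral comparison: Σ_{k=1}^n k^(13/18) = ∫_0^n x^(13/18) dx + O(n^(13/18)). The integral is n^(1 + 13/18) / (1 + 13/18) = n^((13+18)/18) / ((13+18)/18) = (18/31) · n^(31/18).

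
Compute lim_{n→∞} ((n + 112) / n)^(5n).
lim = e^560

Rewrite as (1 + 112/n)^(5n). By the standard limit (1 + x/n)^n → e^x, we have (1 + 112/n)^n → e^112, and raising to the 5th power gives e^560.
More precisely, ln[(1 + 112/n)^(5n)] = 5n · ln(1 + 112/n) = 5n · (112/n + O(1/n^2)) = 560 + O(1/n) → 560.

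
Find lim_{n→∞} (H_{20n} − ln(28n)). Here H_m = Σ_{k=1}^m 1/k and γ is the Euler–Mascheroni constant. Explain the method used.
lim = ln(5/7) + γ

By Euler-Maclaurin, H_m = ln m + γ + O(1/m). So
  H_{20n} − ln(28n) = ln(20n) + γ − ln(28n) + O(1/n)
                       = ln(20/28) + γ + O(1/n).
Hence the limit is ln(20/28) + γ (= ln(5/7)).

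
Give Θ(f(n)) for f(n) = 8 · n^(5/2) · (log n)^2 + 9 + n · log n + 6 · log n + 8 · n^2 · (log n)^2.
f(n) ∈ Θ(n^(5/2) · (log n)^2)

Compare the terms by growth order. For large n, n^a · (log n)^b dominates n^a' · (log n)^b' iff a > a', or (a = a' and b > b'). Ranking the 5 terms shows the dominant one is 8 · n^(5/2) · (log n)^2. Hence f(n) ∈ Θ(n^(5/2) · (log n)^2).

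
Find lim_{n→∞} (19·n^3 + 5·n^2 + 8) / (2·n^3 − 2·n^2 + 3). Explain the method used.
lim = 19/2

For large n the leading n^3 terms dominate both numerator and denominator. Dividing top and bottom by n^3, every other term tends to 0, leaving 19/2.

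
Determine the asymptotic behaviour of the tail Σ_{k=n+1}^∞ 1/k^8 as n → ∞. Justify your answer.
Σ_{k>n} 1/k^8 ~ 1/(7 · n^7)

Compare to the integral: ∫_{n}^∞ x^(−8) dx = [−x^(−7)/7]_{n}^∞ = 1/((8−1)·n^7). Euler-Maclaurin then gives
  Σ_{k>n} 1/k^8 = ∫_{n}^∞ dx/x^8 − 1/(2·n^8) + O(1/n^9).
(Equivalently this is ζ(8) − Σ_{k≤n} 1/k^8.)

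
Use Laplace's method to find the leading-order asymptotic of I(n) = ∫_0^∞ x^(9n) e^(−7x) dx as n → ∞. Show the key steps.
I(n) ~ (sqrt(2π·9n) / 7) · (9n/(7e))^(9n)

Write the integrand as exp(9n ln x − 7x) and set f(x) = 9n ln x − 7x. Then f'(x) = 9n/x − 7 = 0 at x* = 9n/7, and f''(x*) = −9n/x*^2 = −7^2/(9n). Laplace's method (interior maximum) gives
  I(n) ~ e^(f(x*)) · sqrt(2π / |f''(x*)|)
        = exp(9n ln(9n/7) − 9n) · sqrt(2π · 9n / 7^2)
        = (9n/7)^(9n) e^(−9n) · sqrt(2π·9n) / 7
        = (sqrt(2π·9n) / 7) · (9n/(7e))^(9n).
This matches Γ(9n+1)/7^(9n+1) with Stirling applied to Γ.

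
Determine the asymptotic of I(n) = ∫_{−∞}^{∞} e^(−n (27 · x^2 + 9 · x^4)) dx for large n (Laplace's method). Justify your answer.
I(n) ~ sqrt(π/(27n))

φ(x) = 27 · x^2 + 9 · x^4 has its unique global minimum at x* = 0 (since φ'(x) = 54x + 36x^3 = 0 only at x = 0 for real x with both coefficients positive, and φ → ∞ as |x| → ∞). At x* = 0, φ(0) = 0 and φ''(0) = 54. Laplace's method then gives
  I(n) ~ sqrt(2π / (n · φ''(0))) · e^(−n φ(0)) = sqrt(2π / (54n)) = sqrt(π/(27n)).
The 9 · x^4 term contributes only at subleading order (an O(1/n) relative correction).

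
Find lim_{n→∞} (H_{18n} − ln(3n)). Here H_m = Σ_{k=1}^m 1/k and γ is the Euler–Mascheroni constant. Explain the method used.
lim = ln 6 + γ

By Euler-Maclaurin, H_m = ln m + γ + O(1/m). So
  H_{18n} − ln(3n) = ln(18n) + γ − ln(3n) + O(1/n)
                       = ln(18/3) + γ + O(1/n).
Hence the limit is ln(18/3) + γ (= ln 6).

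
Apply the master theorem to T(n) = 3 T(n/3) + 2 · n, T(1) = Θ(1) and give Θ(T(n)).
T(n) = Θ(n log n)

log_3 3 = 1, and f(n) = 2 · n = Θ(n^(log_3 3)). This is Case 2 of the master theorem: T(n) = Θ(f(n) · log n) = Θ(n log n).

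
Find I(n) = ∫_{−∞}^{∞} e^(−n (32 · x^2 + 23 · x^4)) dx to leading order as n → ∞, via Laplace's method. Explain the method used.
I(n) ~ sqrt(π/(32n))

φ(x) = 32 · x^2 + 23 · x^4 has its unique global minimum at x* = 0 (since φ'(x) = 64x + 92x^3 = 0 only at x = 0 for real x with both coefficients positive, and φ → ∞ as |x| → ∞). At x* = 0, φ(0) = 0 and φ''(0) = 64. Laplace's method then gives
  I(n) ~ sqrt(2π / (n · φ''(0))) · e^(−n φ(0)) = sqrt(2π / (64n)) = sqrt(π/(32n)).
The 23 · x^4 term contributes only at subleading order (an O(1/n) relative correction).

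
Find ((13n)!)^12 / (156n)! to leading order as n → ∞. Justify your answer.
((13n)!)^12/(156n)! ~ ((2π·13n)^(11/2) / sqrt(12)) · 12^(−12·13n)  →  0

Write N = 13n. Stirling: N! ~ sqrt(2π N)(N/e)^N and (12N)! ~ sqrt(2π·12N)·(12N/e)^(12N).
  (N!)^12/(12N)! ~ (2π N)^(12/2) (N/e)^(12N) / [sqrt(2π·12N) (12N/e)^(12N)]
     = (2π N)^(12/2) / sqrt(2π·12N) · (N/(12N))^(12N)
     = (2π N)^((12−1)/2) / sqrt(12) · 12^(−12N).
Since 12^12 > 1, the factor 12^(−12N) decays exponentially, so the ratio → 0. Substituting N = 13n gives the stated form.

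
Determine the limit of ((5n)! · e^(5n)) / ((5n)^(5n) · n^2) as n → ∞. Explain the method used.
lim = 0

Stirling: (5n)! ~ sqrt(2π·5n) · (5n/e)^(5n). Hence
  (5n)! · e^(5n) / (5n)^(5n) ~ sqrt(2π·5n).
Dividing by n^2: sqrt(2π·5n) / n^2 = sqrt(2π·5) · n^((1−4)/2), so the expression behaves like sqrt(2π·5) · n^((1−4)/2) → 0.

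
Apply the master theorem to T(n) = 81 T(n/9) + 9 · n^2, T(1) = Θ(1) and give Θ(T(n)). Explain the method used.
T(n) = Θ(n^2 log n)

log_9 81 = 2, and f(n) = 9 · n^2 = Θ(n^(log_9 81)). This is Case 2 of the master theorem: T(n) = Θ(f(n) · log n) = Θ(n^2 log n).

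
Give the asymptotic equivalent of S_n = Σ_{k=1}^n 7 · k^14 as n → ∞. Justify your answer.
S_n ~ 7 · n^15 / 15

By integral comparison (Euler-Maclaurin), Σ_{k=1}^n 7 · k^14 = 7 · ∫_0^n x^14 dx + O(n^14) = 7 · n^15/15 + O(n^14). (Equivalently, Faulhaber's formula gives the same leading term.)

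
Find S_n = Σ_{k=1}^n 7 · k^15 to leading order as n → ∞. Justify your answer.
S_n ~ 7 · n^16 / 16

By integral comparison (Euler-Maclaurin), Σ_{k=1}^n 7 · k^15 = 7 · ∫_0^n x^15 dx + O(n^15) = 7 · n^16/16 + O(n^15). (Equivalently, Faulhaber's formula gives the same leading term.)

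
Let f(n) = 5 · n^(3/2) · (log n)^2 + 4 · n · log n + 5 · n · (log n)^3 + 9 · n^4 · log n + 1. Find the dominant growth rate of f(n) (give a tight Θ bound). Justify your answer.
f(n) ∈ Θ(n^4 · log n)

Compare the terms by growth order. For large n, n^a · (log n)^b dominates n^a' · (log n)^b' iff a > a', or (a = a' and b > b'). Ranking the 5 terms shows the dominant one is 9 · n^4 · log n. Hence f(n) ∈ Θ(n^4 · log n).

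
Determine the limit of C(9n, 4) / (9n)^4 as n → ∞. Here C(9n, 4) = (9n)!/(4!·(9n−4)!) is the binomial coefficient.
lim = 1/4! = 1/24

With N = 9n → ∞: C(N, 4) / N^4 = [N(N−1)…(N−3)] / (4! · N^4) = (1/4!) · 1 · (1 − 1/(9n)) · (1 − 2/(9n)) · (1 − 3/(9n)). Each factor → 1 as N → ∞, so the limit is 1/4! = 1/24.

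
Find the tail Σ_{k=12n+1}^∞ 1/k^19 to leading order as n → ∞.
Σ_{k>12n} 1/k^19 ~ 1/(18 · (12n)^18)

Compare to the integral: ∫_{12n}^∞ x^(−19) dx = [−x^(−18)/18]_{12n}^∞ = 1/((19−1)·(12n)^18). Euler-Maclaurin then gives
  Σ_{k>12n} 1/k^19 = ∫_{12n}^∞ dx/x^19 − 1/(2·(12n)^19) + O(1/(12n)^20).
(Equivalently this is ζ(19) − Σ_{k≤12n} 1/k^19.)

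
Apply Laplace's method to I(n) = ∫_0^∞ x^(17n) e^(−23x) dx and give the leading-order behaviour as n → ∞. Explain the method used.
I(n) ~ (sqrt(2π·17n) / 23) · (17n/(23e))^(17n)

Write the integrand as exp(17n ln x − 23x) and set f(x) = 17n ln x − 23x. Then f'(x) = 17n/x − 23 = 0 at x* = 17n/23, and f''(x*) = −17n/x*^2 = −23^2/(17n). Laplace's method (interior maximum) gives
  I(n) ~ e^(f(x*)) · sqrt(2π / |f''(x*)|)
        = exp(17n ln(17n/23) − 17n) · sqrt(2π · 17n / 23^2)
        = (17n/23)^(17n) e^(−17n) · sqrt(2π·17n) / 23
        = (sqrt(2π·17n) / 23) · (17n/(23e))^(17n).
This matches Γ(17n+1)/23^(17n+1) with Stirling applied to Γ.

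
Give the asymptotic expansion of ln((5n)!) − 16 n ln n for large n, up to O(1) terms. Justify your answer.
ln((5n)!) − 16 n ln n = −11 n ln n + 5(ln 5 − 1) n + (1/2) ln(2π·5n) + O(1/n)

Stirling: ln((5n)!) = 5n ln(5n) − 5n + (1/2) ln(2π·5n) + O(1/n).
Expand 5n ln(5n) = 5n (ln n + ln 5) = 5n ln n + 5n ln 5.
Subtract 16n ln n: leading term is (5 − 16) n ln n = −11 n ln n. The next term is 5n ln 5 − 5n = 5(ln 5 − 1) n. Then the (1/2) ln(2π·5n) correction.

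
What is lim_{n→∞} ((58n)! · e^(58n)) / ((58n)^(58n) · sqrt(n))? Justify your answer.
lim = sqrt(2π·58)

Stirling: (58n)! ~ sqrt(2π·58n) · (58n/e)^(58n). Hence
  (58n)! · e^(58n) / (58n)^(58n) ~ sqrt(2π·58n).
Dividing by sqrt(n): sqrt(2π·58n) / sqrt(n) = sqrt(2π·58) · n^((1−1)/2), so the limit is sqrt(2π·58).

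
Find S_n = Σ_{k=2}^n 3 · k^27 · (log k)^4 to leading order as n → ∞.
S_n ~ 3 · n^28 · (log n)^4 / 28

By integral comparison, S_n = ∫_1^n 3 · x^27 · (log x)^4 dx + O(n^27 · (log n)^4). For the integral, the leading term of ∫_1^n x^27 (log x)^4 dx is n^28/28 · (log n)^4 (by repeated integration by parts; each step lowers the log-exponent and produces a relatively O(1/log n) correction). Hence S_n ~ 3 · n^28 · (log n)^4 / 28.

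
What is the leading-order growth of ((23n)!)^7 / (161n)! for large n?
((23n)!)^7/(161n)! ~ ((2π·23n)^(6/2) / sqrt(7)) · 7^(−7·23n)  →  0

Write N = 23n. Stirling: N! ~ sqrt(2π N)(N/e)^N and (7N)! ~ sqrt(2π·7N)·(7N/e)^(7N).
  (N!)^7/(7N)! ~ (2π N)^(7/2) (N/e)^(7N) / [sqrt(2π·7N) (7N/e)^(7N)]
     = (2π N)^(7/2) / sqrt(2π·7N) · (N/(7N))^(7N)
     = (2π N)^((7−1)/2) / sqrt(7) · 7^(−7N).
Since 7^7 > 1, the factor 7^(−7N) decays exponentially, so the ratio → 0. Substituting N = 23n gives the stated form.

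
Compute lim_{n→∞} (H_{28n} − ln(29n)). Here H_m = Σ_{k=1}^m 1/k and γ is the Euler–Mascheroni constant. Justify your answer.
lim = ln(28/29) + γ

By Euler-Maclaurin, H_m = ln m + γ + O(1/m). So
  H_{28n} − ln(29n) = ln(28n) + γ − ln(29n) + O(1/n)
                       = ln(28/29) + γ + O(1/n).
Hence the limit is ln(28/29) + γ.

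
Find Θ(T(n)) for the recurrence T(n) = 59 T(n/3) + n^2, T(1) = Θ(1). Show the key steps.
T(n) = Θ(n^(log_3 59))

Master theorem: compare f(n) = n^2 to n^(log_3 59) where log_3 59 ≈ 3.712. Since 2 < log_3 59, we have f(n) = O(n^(log_3 59 − ε)) for some ε > 0 — Case 1. Hence T(n) = Θ(n^(log_3 59)).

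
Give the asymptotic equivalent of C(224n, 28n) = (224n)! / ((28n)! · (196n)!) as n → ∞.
C(224n, 28n) ~ (16777216/823543)^(28n) · sqrt(4/(7π·28n))

Write N = 28n. Apply Stirling to each factorial:
  (8N)! ~ sqrt(2π·8N) · (8N/e)^(8N),
  N! ~ sqrt(2π N) · (N/e)^N,
  (7N)! ~ sqrt(2π·7N) · (7N/e)^(7N).
The exponential factors combine to (8N)^(8N) / (N^N · (7N)^(7N)) = 8^(8N)/7^(7N) = (8^8/7^7)^N = (16777216/823543)^N.
The square-root prefactors combine to sqrt(2π·8N) / (sqrt(2π N)·sqrt(2π·7N)) = sqrt(8 / (2π·7·N)) = sqrt(4/(7π·28n)).
Substituting N = 28n: C(224n, 28n) ~ (16777216/823543)^(28n) · sqrt(4/(7π·28n)).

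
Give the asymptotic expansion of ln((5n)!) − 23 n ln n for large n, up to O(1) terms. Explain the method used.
ln((5n)!) − 23 n ln n = −18 n ln n + 5(ln 5 − 1) n + (1/2) ln(2π·5n) + O(1/n)

Stirling: ln((5n)!) = 5n ln(5n) − 5n + (1/2) ln(2π·5n) + O(1/n).
Expand 5n ln(5n) = 5n (ln n + ln 5) = 5n ln n + 5n ln 5.
Subtract 23n ln n: leading term is (5 − 23) n ln n = −18 n ln n. The next term is 5n ln 5 − 5n = 5(ln 5 − 1) n. Then the (1/2) ln(2π·5n) correction.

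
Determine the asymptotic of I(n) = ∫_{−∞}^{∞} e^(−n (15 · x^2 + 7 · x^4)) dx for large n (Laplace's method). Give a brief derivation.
I(n) ~ sqrt(π/(15n))

φ(x) = 15 · x^2 + 7 · x^4 has its unique global minimum at x* = 0 (since φ'(x) = 30x + 28x^3 = 0 only at x = 0 for real x with both coefficients positive, and φ → ∞ as |x| → ∞). At x* = 0, φ(0) = 0 and φ''(0) = 30. Laplace's method then gives
  I(n) ~ sqrt(2π / (n · φ''(0))) · e^(−n φ(0)) = sqrt(2π / (30n)) = sqrt(π/(15n)).
The 7 · x^4 term contributes only at subleading order (an O(1/n) relative correction).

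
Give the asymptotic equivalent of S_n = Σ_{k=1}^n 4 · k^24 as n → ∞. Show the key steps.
S_n ~ 4 · n^25 / 25

By integral comparison (Euler-Maclaurin), Σ_{k=1}^n 4 · k^24 = 4 · ∫_0^n x^24 dx + O(n^24) = 4 · n^25/25 + O(n^24). (Equivalently, Faulhaber's formula gives the same leading term.)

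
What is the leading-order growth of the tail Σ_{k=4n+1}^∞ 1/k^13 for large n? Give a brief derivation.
Σ_{k>4n} 1/k^13 ~ 1/(12 · (4n)^12)

Compare to the integral: ∫_{4n}^∞ x^(−13) dx = [−x^(−12)/12]_{4n}^∞ = 1/((13−1)·(4n)^12). Euler-Maclaurin then gives
  Σ_{k>4n} 1/k^13 = ∫_{4n}^∞ dx/x^13 − 1/(2·(4n)^13) + O(1/(4n)^14).
(Equivalently this is ζ(13) − Σ_{k≤4n} 1/k^13.)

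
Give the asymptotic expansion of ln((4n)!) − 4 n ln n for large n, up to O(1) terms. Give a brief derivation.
ln((4n)!) − 4 n ln n = 4(ln 4 − 1) n + (1/2) ln(2π·4n) + O(1/n)

Stirling: ln((4n)!) = 4n ln(4n) − 4n + (1/2) ln(2π·4n) + O(1/n).
Since 4n ln(4n) = 4n ln n + 4n ln 4, subtracting 4n ln n cancels the n ln n term exactly. What remains is 4(ln 4 − 1) n + (1/2) ln(2π·4n) + O(1/n).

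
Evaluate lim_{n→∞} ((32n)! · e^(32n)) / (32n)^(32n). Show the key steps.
lim = ∞

Stirling: (32n)! ~ sqrt(2π·32n) · (32n/e)^(32n). Hence
  (32n)! · e^(32n) / (32n)^(32n) ~ sqrt(2π·32n) = sqrt(2π·32) · sqrt(n) → ∞.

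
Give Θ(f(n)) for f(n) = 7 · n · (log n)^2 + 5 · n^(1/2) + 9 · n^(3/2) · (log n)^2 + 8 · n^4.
f(n) ∈ Θ(n^4)

Compare the terms by growth order. For large n, n^a · (log n)^b dominates n^a' · (log n)^b' iff a > a', or (a = a' and b > b'). Ranking the 4 terms shows the dominant one is 8 · n^4. Hence f(n) ∈ Θ(n^4).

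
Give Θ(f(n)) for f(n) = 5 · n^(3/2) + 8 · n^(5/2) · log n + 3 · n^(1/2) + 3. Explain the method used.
f(n) ∈ Θ(n^(5/2) · log n)

Compare the terms by growth order. For large n, n^a · (log n)^b dominates n^a' · (log n)^b' iff a > a', or (a = a' and b > b'). Ranking the 4 terms shows the dominant one is 8 · n^(5/2) · log n. Hence f(n) ∈ Θ(n^(5/2) · log n).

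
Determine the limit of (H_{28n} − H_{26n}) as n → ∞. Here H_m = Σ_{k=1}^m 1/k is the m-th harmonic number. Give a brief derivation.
lim = ln(28/26) = ln(14/13)

Euler-Maclaurin gives H_m = ln m + γ + 1/(2m) + O(1/m^2). The γ and O(1/m) terms cancel in the difference:
  H_{28n} − H_{26n} = ln(28n) − ln(26n) + O(1/n) = ln(28/26) + O(1/n).
Hence the limit is ln(28/26) = ln(14/13).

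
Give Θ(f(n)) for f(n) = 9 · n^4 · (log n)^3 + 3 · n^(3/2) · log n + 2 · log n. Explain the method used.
f(n) ∈ Θ(n^4 · (log n)^3)

Compare the terms by growth order. For large n, n^a · (log n)^b dominates n^a' · (log n)^b' iff a > a', or (a = a' and b > b'). Ranking the 3 terms shows the dominant one is 9 · n^4 · (log n)^3. Hence f(n) ∈ Θ(n^4 · (log n)^3).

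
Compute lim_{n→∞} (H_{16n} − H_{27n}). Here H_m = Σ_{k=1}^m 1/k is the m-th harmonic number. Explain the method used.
lim = ln(16/27)

Euler-Maclaurin gives H_m = ln m + γ + 1/(2m) + O(1/m^2). The γ and O(1/m) terms cancel in the difference:
  H_{16n} − H_{27n} = ln(16n) − ln(27n) + O(1/n) = ln(16/27) + O(1/n).
Hence the limit is ln(16/27).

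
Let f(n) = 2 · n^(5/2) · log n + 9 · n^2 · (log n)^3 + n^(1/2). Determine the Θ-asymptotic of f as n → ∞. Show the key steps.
f(n) ∈ Θ(n^(5/2) · log n)

Compare the terms by growth order. For large n, n^a · (log n)^b dominates n^a' · (log n)^b' iff a > a', or (a = a' and b > b'). Ranking the 3 terms shows the dominant one is 2 · n^(5/2) · log n. Hence f(n) ∈ Θ(n^(5/2) · log n).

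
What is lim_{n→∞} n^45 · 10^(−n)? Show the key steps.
lim = 0

Exponentials with base > 1 dominate every fixed polynomial: for any fixed c, n^c / 10^n → 0 as n → ∞ (e.g. by the ratio test, or by writing 10^n = e^(n ln 10) and noting e^(n ln 10) / n^c → ∞). Hence n^45 · 10^(−n) = n^45 / 10^n → 0.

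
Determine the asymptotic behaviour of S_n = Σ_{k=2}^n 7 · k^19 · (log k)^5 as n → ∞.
S_n ~ 7 · n^20 · (log n)^5 / 20

By integral comparison, S_n = ∫_1^n 7 · x^19 · (log x)^5 dx + O(n^19 · (log n)^5). For the integral, the leading term of ∫_1^n x^19 (log x)^5 dx is n^20/20 · (log n)^5 (by repeated integration by parts; each step lowers the log-exponent and produces a relatively O(1/log n) correction). Hence S_n ~ 7 · n^20 · (log n)^5 / 20.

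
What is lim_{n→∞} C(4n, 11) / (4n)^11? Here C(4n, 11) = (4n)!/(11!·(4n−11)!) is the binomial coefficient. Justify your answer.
lim = 1/11! = 1/39916800

With N = 4n → ∞: C(N, 11) / N^11 = [N(N−1)…(N−10)] / (11! · N^11) = (1/11!) · 1 · (1 − 1/(4n)) · … · (1 − 10/(4n)). Each factor → 1 as N → ∞, so the limit is 1/11! = 1/39916800.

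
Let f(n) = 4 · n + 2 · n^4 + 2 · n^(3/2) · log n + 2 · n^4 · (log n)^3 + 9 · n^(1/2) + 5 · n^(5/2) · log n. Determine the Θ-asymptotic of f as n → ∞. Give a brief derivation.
f(n) ∈ Θ(n^4 · (log n)^3)

Compare the terms by growth order. For large n, n^a · (log n)^b dominates n^a' · (log n)^b' iff a > a', or (a = a' and b > b'). Ranking the 6 terms shows the dominant one is 2 · n^4 · (log n)^3. Hence f(n) ∈ Θ(n^4 · (log n)^3).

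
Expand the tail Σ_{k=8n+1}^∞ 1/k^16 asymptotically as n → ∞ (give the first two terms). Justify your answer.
Σ_{k>8n} 1/k^16 = 1/(15 · (8n)^15) − 1/(2 · (8n)^16) + O(1/(8n)^17)

Compare to the integral: ∫_{8n}^∞ x^(−16) dx = [−x^(−15)/15]_{8n}^∞ = 1/((16−1)·(8n)^15). The Euler-Maclaurin correction adds −f(8n)/2 = −1/(2·(8n)^16). Euler-Maclaurin then gives
  Σ_{k>8n} 1/k^16 = ∫_{8n}^∞ dx/x^16 − 1/(2·(8n)^16) + O(1/(8n)^17).
(Equivalently this is ζ(16) − Σ_{k≤8n} 1/k^16.)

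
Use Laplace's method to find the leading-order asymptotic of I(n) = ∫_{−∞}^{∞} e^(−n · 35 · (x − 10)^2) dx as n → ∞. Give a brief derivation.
I(n) = sqrt(π/(35n))

Here φ(x) = 35 · (x − 10)^2 has its unique minimum at x* = 10 with φ(x*) = 0 and φ''(x*) = 70. Laplace's method gives
  I(n) ~ e^(−n φ(x*)) · sqrt(2π / (n · φ''(x*))) = sqrt(2π / (70n)) = sqrt(π/(35n)).
This is exact: substituting u = (x − 10)·sqrt(35n) gives I(n) = (1/sqrt(35n)) ∫_{−∞}^{∞} e^(−u^2) du = sqrt(π/(35n)).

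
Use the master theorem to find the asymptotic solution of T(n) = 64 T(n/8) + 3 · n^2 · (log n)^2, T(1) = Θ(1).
T(n) = Θ(n^2 · (log n)^3)

Here log_8 64 = 2 and f(n) = 3 · n^2 · (log n)^2 = Θ(n^(log_8 64) · (log n)^2). This is the extended Case 2 of the master theorem (f matches the critical exponent up to log factors), giving T(n) = Θ(n^(log_8 64) · (log n)^(2+1)) = Θ(n^2 · (log n)^3).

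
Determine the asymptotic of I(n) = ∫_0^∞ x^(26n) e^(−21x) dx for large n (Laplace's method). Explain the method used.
I(n) ~ (sqrt(2π·26n) / 21) · (26n/(21e))^(26n)

Write the integrand as exp(26n ln x − 21x) and set f(x) = 26n ln x − 21x. Then f'(x) = 26n/x − 21 = 0 at x* = 26n/21, and f''(x*) = −26n/x*^2 = −21^2/(26n). Laplace's method (interior maximum) gives
  I(n) ~ e^(f(x*)) · sqrt(2π / |f''(x*)|)
        = exp(26n ln(26n/21) − 26n) · sqrt(2π · 26n / 21^2)
        = (26n/21)^(26n) e^(−26n) · sqrt(2π·26n) / 21
        = (sqrt(2π·26n) / 21) · (26n/(21e))^(26n).
This matches Γ(26n+1)/21^(26n+1) with Stirling applied to Γ.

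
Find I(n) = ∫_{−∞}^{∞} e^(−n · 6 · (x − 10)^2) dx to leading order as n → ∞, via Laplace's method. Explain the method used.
I(n) = sqrt(π/(6n))

Here φ(x) = 6 · (x − 10)^2 has its unique minimum at x* = 10 with φ(x*) = 0 and φ''(x*) = 12. Laplace's method gives
  I(n) ~ e^(−n φ(x*)) · sqrt(2π / (n · φ''(x*))) = sqrt(2π / (12n)) = sqrt(π/(6n)).
This is exact: substituting u = (x − 10)·sqrt(6n) gives I(n) = (1/sqrt(6n)) ∫_{−∞}^{∞} e^(−u^2) du = sqrt(π/(6n)).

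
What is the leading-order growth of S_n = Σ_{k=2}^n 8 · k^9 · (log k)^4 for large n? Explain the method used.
S_n ~ 4 · n^10 · (log n)^4 / 5

By integral comparison, S_n = ∫_1^n 8 · x^9 · (log x)^4 dx + O(n^9 · (log n)^4). For the integral, the leading term of ∫_1^n x^9 (log x)^4 dx is n^10/10 · (log n)^4 (by repeated integration by parts; each step lowers the log-exponent and produces a relatively O(1/log n) correction). Hence S_n ~ 4 · n^10 · (log n)^4 / 5.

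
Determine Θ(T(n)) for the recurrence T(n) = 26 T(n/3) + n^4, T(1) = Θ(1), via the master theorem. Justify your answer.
T(n) = Θ(n^4)

log_3 26 ≈ 2.966. f(n) = n^4 dominates n^(log_3 26) since 4 > 2.966, and the regularity condition a·f(n/b) = 26·(n/3)^4 = (26/81)·n^4 ≤ c·f(n) holds with c = 26/81 ≈ 0.321 < 1. So this is Case 3: T(n) = Θ(f(n)) = Θ(n^4).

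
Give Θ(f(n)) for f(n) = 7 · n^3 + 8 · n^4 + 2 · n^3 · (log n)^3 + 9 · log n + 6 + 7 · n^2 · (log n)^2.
f(n) ∈ Θ(n^4)

Compare the terms by growth order. For large n, n^a · (log n)^b dominates n^a' · (log n)^b' iff a > a', or (a = a' and b > b'). Ranking the 6 terms shows the dominant one is 8 · n^4. Hence f(n) ∈ Θ(n^4).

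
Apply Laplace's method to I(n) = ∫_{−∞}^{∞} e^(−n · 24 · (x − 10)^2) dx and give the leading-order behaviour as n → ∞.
I(n) = sqrt(π/(24n))

Here φ(x) = 24 · (x − 10)^2 has its unique minimum at x* = 10 with φ(x*) = 0 and φ''(x*) = 48. Laplace's method gives
  I(n) ~ e^(−n φ(x*)) · sqrt(2π / (n · φ''(x*))) = sqrt(2π / (48n)) = sqrt(π/(24n)).
This is exact: substituting u = (x − 10)·sqrt(24n) gives I(n) = (1/sqrt(24n)) ∫_{−∞}^{∞} e^(−u^2) du = sqrt(π/(24n)).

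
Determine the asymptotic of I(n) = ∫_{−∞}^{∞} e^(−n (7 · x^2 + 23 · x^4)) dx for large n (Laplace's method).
I(n) ~ sqrt(π/(7n))

φ(x) = 7 · x^2 + 23 · x^4 has its unique global minimum at x* = 0 (since φ'(x) = 14x + 92x^3 = 0 only at x = 0 for real x with both coefficients positive, and φ → ∞ as |x| → ∞). At x* = 0, φ(0) = 0 and φ''(0) = 14. Laplace's method then gives
  I(n) ~ sqrt(2π / (n · φ''(0))) · e^(−n φ(0)) = sqrt(2π / (14n)) = sqrt(π/(7n)).
The 23 · x^4 term contributes only at subleading order (an O(1/n) relative correction).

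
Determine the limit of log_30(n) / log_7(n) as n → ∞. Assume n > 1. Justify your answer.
lim = ln(7) / ln(30) = log_30(7)

Change of base: log_30(n) = ln n / ln 30 and log_7(n) = ln n / ln 7. The ratio is (ln n / ln 30) · (ln 7 / ln n) = ln 7 / ln 30, a constant independent of n. So the limit is ln 7 / ln 30 = log_30(7).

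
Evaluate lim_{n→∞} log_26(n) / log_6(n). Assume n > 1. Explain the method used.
lim = ln(6) / ln(26) = log_26(6)

Change of base: log_26(n) = ln n / ln 26 and log_6(n) = ln n / ln 6. The ratio is (ln n / ln 26) · (ln 6 / ln n) = ln 6 / ln 26, a constant independent of n. So the limit is ln 6 / ln 26 = log_26(6).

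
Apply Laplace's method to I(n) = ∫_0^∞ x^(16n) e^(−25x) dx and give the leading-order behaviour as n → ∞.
I(n) ~ (sqrt(2π·16n) / 25) · (16n/(25e))^(16n)

Write the integrand as exp(16n ln x − 25x) and set f(x) = 16n ln x − 25x. Then f'(x) = 16n/x − 25 = 0 at x* = 16n/25, and f''(x*) = −16n/x*^2 = −25^2/(16n). Laplace's method (interior maximum) gives
  I(n) ~ e^(f(x*)) · sqrt(2π / |f''(x*)|)
        = exp(16n ln(16n/25) − 16n) · sqrt(2π · 16n / 25^2)
        = (16n/25)^(16n) e^(−16n) · sqrt(2π·16n) / 25
        = (sqrt(2π·16n) / 25) · (16n/(25e))^(16n).
This matches Γ(16n+1)/25^(16n+1) with Stirling applied to Γ.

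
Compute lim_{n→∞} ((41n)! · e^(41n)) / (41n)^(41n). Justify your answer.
lim = ∞

Stirling: (41n)! ~ sqrt(2π·41n) · (41n/e)^(41n). Hence
  (41n)! · e^(41n) / (41n)^(41n) ~ sqrt(2π·41n) = sqrt(2π·41) · sqrt(n) → ∞.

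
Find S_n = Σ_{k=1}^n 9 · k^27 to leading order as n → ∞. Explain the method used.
S_n ~ 9 · n^28 / 28

By integral comparison (Euler-Maclaurin), Σ_{k=1}^n 9 · k^27 = 9 · ∫_0^n x^27 dx + O(n^27) = 9 · n^28/28 + O(n^27). (Equivalently, Faulhaber's formula gives the same leading term.)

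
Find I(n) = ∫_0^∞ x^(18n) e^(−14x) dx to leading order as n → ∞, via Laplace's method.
I(n) ~ (sqrt(2π·18n) / 14) · (18n/(14e))^(18n)

Write the integrand as exp(18n ln x − 14x) and set f(x) = 18n ln x − 14x. Then f'(x) = 18n/x − 14 = 0 at x* = 18n/14, and f''(x*) = −18n/x*^2 = −14^2/(18n). Laplace's method (interior maximum) gives
  I(n) ~ e^(f(x*)) · sqrt(2π / |f''(x*)|)
        = exp(18n ln(18n/14) − 18n) · sqrt(2π · 18n / 14^2)
        = (18n/14)^(18n) e^(−18n) · sqrt(2π·18n) / 14
        = (sqrt(2π·18n) / 14) · (18n/(14e))^(18n).
This matches Γ(18n+1)/14^(18n+1) with Stirling applied to Γ.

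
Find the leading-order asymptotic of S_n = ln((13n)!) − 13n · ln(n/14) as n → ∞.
S_n ~ 13n · (ln 182 − 1) + O(ln n)

Stirling: ln((13n)!) = 13n ln(13n) − 13n + O(ln n).
  S_n = 13n ln(13n) − 13n − 13n ln(n/14) + O(ln n)
      = 13n ln(13n) − 13n ln n + 13n ln 14 − 13n + O(ln n)
      = 13n ln 13 + 13n ln 14 − 13n + O(ln n)
      = 13n (ln 182 − 1) + O(ln n).
Numerically ln(182) − 1 ≈ 4.2040.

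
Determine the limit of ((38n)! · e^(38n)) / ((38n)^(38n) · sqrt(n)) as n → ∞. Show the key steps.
lim = sqrt(2π·38)

Stirling: (38n)! ~ sqrt(2π·38n) · (38n/e)^(38n). Hence
  (38n)! · e^(38n) / (38n)^(38n) ~ sqrt(2π·38n).
Dividing by sqrt(n): sqrt(2π·38n) / sqrt(n) = sqrt(2π·38) · n^((1−1)/2), so the limit is sqrt(2π·38).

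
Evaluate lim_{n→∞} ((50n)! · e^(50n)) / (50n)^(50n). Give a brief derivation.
lim = ∞

Stirling: (50n)! ~ sqrt(2π·50n) · (50n/e)^(50n). Hence
  (50n)! · e^(50n) / (50n)^(50n) ~ sqrt(2π·50n) = sqrt(2π·50) · sqrt(n) → ∞.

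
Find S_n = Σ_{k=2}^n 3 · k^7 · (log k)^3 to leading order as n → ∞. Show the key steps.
S_n ~ 3 · n^8 · (log n)^3 / 8

By integral comparison, S_n = ∫_1^n 3 · x^7 · (log x)^3 dx + O(n^7 · (log n)^3). For the integral, the leading term of ∫_1^n x^7 (log x)^3 dx is n^8/8 · (log n)^3 (by repeated integration by parts; each step lowers the log-exponent and produces a relatively O(1/log n) correction). Hence S_n ~ 3 · n^8 · (log n)^3 / 8.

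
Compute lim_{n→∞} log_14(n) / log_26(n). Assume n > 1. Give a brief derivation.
lim = ln(26) / ln(14) = log_14(26)

Change of base: log_14(n) = ln n / ln 14 and log_26(n) = ln n / ln 26. The ratio is (ln n / ln 14) · (ln 26 / ln n) = ln 26 / ln 14, a constant independent of n. So the limit is ln 26 / ln 14 = log_14(26).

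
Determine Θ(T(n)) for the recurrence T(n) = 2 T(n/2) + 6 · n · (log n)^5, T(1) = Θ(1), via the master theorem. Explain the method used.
T(n) = Θ(n · (log n)^6)

Here log_2 2 = 1 and f(n) = 6 · n · (log n)^5 = Θ(n^(log_2 2) · (log n)^5). This is the extended Case 2 of the master theorem (f matches the critical exponent up to log factors), giving T(n) = Θ(n^(log_2 2) · (log n)^(5+1)) = Θ(n · (log n)^6).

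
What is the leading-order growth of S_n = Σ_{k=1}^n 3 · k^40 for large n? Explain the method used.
S_n ~ 3 · n^41 / 41

By integral comparison (Euler-Maclaurin), Σ_{k=1}^n 3 · k^40 = 3 · ∫_0^n x^40 dx + O(n^40) = 3 · n^41/41 + O(n^40). (Equivalently, Faulhaber's formula gives the same leading term.)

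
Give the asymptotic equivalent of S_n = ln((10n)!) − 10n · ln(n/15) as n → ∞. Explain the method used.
S_n ~ 10n · (ln 150 − 1) + O(ln n)

Stirling: ln((10n)!) = 10n ln(10n) − 10n + O(ln n).
  S_n = 10n ln(10n) − 10n − 10n ln(n/15) + O(ln n)
      = 10n ln(10n) − 10n ln n + 10n ln 15 − 10n + O(ln n)
      = 10n ln 10 + 10n ln 15 − 10n + O(ln n)
      = 10n (ln 150 − 1) + O(ln n).
Numerically ln(150) − 1 ≈ 4.0106.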